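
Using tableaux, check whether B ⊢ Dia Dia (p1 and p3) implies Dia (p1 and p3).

Invalid (countermodel exists)

Tableau for the negation not (Dia Dia (p1 and p3) implies Dia (p1 and p3)):
1. not (Dia Dia (p1 and p3) implies Dia (p1 and p3)), 0
2. Dia Dia (p1 and p3), 0
3. not Dia (p1 and p3), 0
4. not (p1 and p3), 0
5. not p3, 0
6. Dia (p1 and p3), 1
7. not (p1 and p3), 1
8. not p3, 1
9. p1 and p3, 2
10. p1, 2
11. p3, 2
Accessibility: 0R0, 0R1, 1R0, 1R1, 1R2, 2R1, 2R2
The negation has an open branch (countermodel exists).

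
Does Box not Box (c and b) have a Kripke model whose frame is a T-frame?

1. Box not Box (c and b), u
2. not Box (c and b), u
3. not (c and b), v
4. not Box (c and b), v
5. not b, v
6. not (c and b), w
7. not b, w
Accessibility: uRu, uRv, vRv, vRw, wRw

Yes, satisfiable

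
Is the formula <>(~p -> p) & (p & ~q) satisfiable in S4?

1. <>(~p -> p) & (p & ~q), u
2. <>(~p -> p), u
3. p & ~q, u
4. p, u
5. ~q, u
6. ~p -> p, v
7. p, v
Accessibility: uRu, uRv, vRv

Satisfiable (open branch found)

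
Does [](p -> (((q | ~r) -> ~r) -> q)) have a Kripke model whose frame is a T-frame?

Satisfiable

1. [](p -> (((q | ~r) -> ~r) -> q)), 0
2. p -> (((q | ~r) -> ~r) -> q), 0
3. ((q | ~r) -> ~r) -> q, 0
4. q, 0
Accessibility: 0R0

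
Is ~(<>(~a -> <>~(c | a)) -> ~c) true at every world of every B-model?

Tableau for the negation <>(~a -> <>~(c | a)) -> ~c:
1. <>(~a -> <>~(c | a)) -> ~c, u
2. ~c, u
Accessibility: uRu
The negation has an open branch (countermodel exists).

Invalid (countermodel exists)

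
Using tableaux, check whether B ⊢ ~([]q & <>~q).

Tableau for the negation []q & <>~q:
1. []q & <>~q, w0
2. []q, w0
3. <>~q, w0
4. q, w0
5. ~q, w1
6. q, w1
Accessibility: w0Rw0, w0Rw1, w1Rw0, w1Rw1
Branch closes: q and ~q both at w1.
All branches of the negation close; one closing branch shown above.

Valid in B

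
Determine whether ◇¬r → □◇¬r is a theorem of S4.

No, not valid

Tableau for the negation ¬(◇¬r → □◇¬r):
1. ¬(◇¬r → □◇¬r), 0
2. ◇¬r, 0
3. ¬□◇¬r, 0
4. ¬r, 1
5. ¬◇¬r, 2
6. r, 2
Accessibility: 0R0, 0R1, 0R2, 1R1, 2R2
The negation has an open branch (countermodel exists).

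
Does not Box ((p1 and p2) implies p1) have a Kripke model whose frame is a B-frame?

1. not Box ((p1 and p2) implies p1), w0
2. not ((p1 and p2) implies p1), w1   [neg-Box-rule on 1: fresh world w1, w0Rw1]
3. p1 and p2, w1   [neg-implies-rule on 2]
4. not p1, w1   [neg-implies-rule on 2]
5. p1, w1   [and-rule on 3]
6. p2, w1   [and-rule on 3]
Accessibility: w0Rw0, w0Rw1, w1Rw0, w1Rw1
Branch closes: p1 and not p1 both at w1.
Every branch closes; the branch above is one of them.

Unsatisfiable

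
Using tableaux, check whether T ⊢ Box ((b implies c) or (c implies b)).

Tableau for the negation not Box ((b implies c) or (c implies b)):
1. not Box ((b implies c) or (c implies b)), u
2. not ((b implies c) or (c implies b)), v
3. not (b implies c), v
4. not (c implies b), v
5. b, v
6. not c, v
7. c, v
8. not b, v
Accessibility: uRu, uRv, vRv
Branch closes: c and not c both at v.
All branches of the negation close; one closing branch shown above.

Valid in T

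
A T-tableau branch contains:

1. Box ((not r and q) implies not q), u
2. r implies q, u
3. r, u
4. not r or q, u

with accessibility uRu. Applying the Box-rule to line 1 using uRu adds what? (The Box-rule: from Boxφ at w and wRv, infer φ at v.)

(not r and q) implies not q, u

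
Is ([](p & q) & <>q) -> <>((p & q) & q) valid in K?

Valid in K

Tableau for the negation ~(([](p & q) & <>q) -> <>((p & q) & q)):
1. ~(([](p & q) & <>q) -> <>((p & q) & q)), u
2. [](p & q) & <>q, u
3. ~<>((p & q) & q), u
4. [](p & q), u
5. <>q, u
6. q, v
7. ~((p & q) & q), v
8. p & q, v
9. p, v
10. ~(p & q), v
11. ~q, v
Accessibility: uRv
Branch closes: q and ~q both at v.
Every branch of the negation's tableau closes; the branch above is one of them.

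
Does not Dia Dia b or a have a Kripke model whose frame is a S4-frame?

1. not Dia Dia b or a, 0
2. a, 0
Accessibility: 0R0

Yes, satisfiable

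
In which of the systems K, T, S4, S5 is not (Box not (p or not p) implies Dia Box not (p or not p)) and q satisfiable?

K

K-tableau for the formula:
1. not (Box not (p or not p) implies Dia Box not (p or not p)) and q, u
2. not (Box not (p or not p) implies Dia Box not (p or not p)), u   [and-rule on 1]
3. q, u   [and-rule on 1]
4. Box not (p or not p), u   [neg-implies-rule on 2]
5. not Dia Box not (p or not p), u   [neg-implies-rule on 2]
Complete open branch: satisfiable in K.
T-tableau for the formula:
1. not (Box not (p or not p) implies Dia Box not (p or not p)) and q, u
2. not (Box not (p or not p) implies Dia Box not (p or not p)), u   [and-rule on 1]
3. q, u   [and-rule on 1]
4. Box not (p or not p), u   [neg-implies-rule on 2]
5. not Dia Box not (p or not p), u   [neg-implies-rule on 2]
6. not (p or not p), u   [Box-rule on 4 via uRu]
7. not p, u   [neg-or-rule on 6]
8. p, u   [neg-or-rule on 6]
Accessibility: uRu
Branch closes: p and not p both at u.
Every branch closes (one shown): unsatisfiable in T, hence also in S4, S5 (every S4/S5-frame is a T-frame).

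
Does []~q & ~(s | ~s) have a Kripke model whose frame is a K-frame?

1. []~q & ~(s | ~s), 0
2. []~q, 0
3. ~(s | ~s), 0
4. ~s, 0
5. s, 0
Branch closes: s and ~s both at 0.
All branches of the tableau close; one closing branch shown above.

Unsatisfiable (every branch closes)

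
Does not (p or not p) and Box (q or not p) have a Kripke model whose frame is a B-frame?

No, unsatisfiable

1. not (p or not p) and Box (q or not p), u
2. not (p or not p), u
3. Box (q or not p), u
4. not p, u
5. p, u
Accessibility: uRu
Branch closes: p and not p both at u.
(One branch shown.) All branches close.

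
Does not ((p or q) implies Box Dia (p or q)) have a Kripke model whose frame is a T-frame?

1. not ((p or q) implies Box Dia (p or q)), 0
2. p or q, 0
3. not Box Dia (p or q), 0
4. q, 0
5. not Dia (p or q), 1
6. not (p or q), 1
7. not p, 1
8. not q, 1
Accessibility: 0R0, 0R1, 1R1

Yes, satisfiable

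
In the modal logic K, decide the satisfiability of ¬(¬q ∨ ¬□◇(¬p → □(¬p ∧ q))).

1. ¬(¬q ∨ ¬□◇(¬p → □(¬p ∧ q))), u
2. q, u
3. □◇(¬p → □(¬p ∧ q)), u

Yes, satisfiable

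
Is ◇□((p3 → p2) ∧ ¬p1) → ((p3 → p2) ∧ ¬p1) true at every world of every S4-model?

Not valid

Tableau for the negation ¬(◇□((p3 → p2) ∧ ¬p1) → ((p3 → p2) ∧ ¬p1)):
1. ¬(◇□((p3 → p2) ∧ ¬p1) → ((p3 → p2) ∧ ¬p1)), 0
2. ◇□((p3 → p2) ∧ ¬p1), 0
3. ¬((p3 → p2) ∧ ¬p1), 0
4. p1, 0
5. □((p3 → p2) ∧ ¬p1), 1
6. (p3 → p2) ∧ ¬p1, 1
7. p3 → p2, 1
8. ¬p1, 1
9. p2, 1
Accessibility: 0R0, 0R1, 1R1
The negation has an open branch (countermodel exists).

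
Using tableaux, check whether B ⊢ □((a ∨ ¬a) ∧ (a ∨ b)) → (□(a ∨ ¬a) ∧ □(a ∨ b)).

Tableau for the negation ¬(□((a ∨ ¬a) ∧ (a ∨ b)) → (□(a ∨ ¬a) ∧ □(a ∨ b))):
1. ¬(□((a ∨ ¬a) ∧ (a ∨ b)) → (□(a ∨ ¬a) ∧ □(a ∨ b))), w0
2. □((a ∨ ¬a) ∧ (a ∨ b)), w0
3. ¬(□(a ∨ ¬a) ∧ □(a ∨ b)), w0
4. (a ∨ ¬a) ∧ (a ∨ b), w0
5. a ∨ ¬a, w0
6. a ∨ b, w0
7. ¬□(a ∨ b), w0
8. ¬a, w0
9. b, w0
10. ¬(a ∨ b), w1
11. ¬a, w1
12. ¬b, w1
13. (a ∨ ¬a) ∧ (a ∨ b), w1
14. a ∨ ¬a, w1
15. a ∨ b, w1
16. b, w1
Accessibility: w0Rw0, w0Rw1, w1Rw0, w1Rw1
Branch closes: b and ¬b both at w1.
Every branch of the negation's tableau closes; the branch above is one of them.

Yes, valid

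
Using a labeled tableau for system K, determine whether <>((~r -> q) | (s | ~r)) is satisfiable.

1. <>((~r -> q) | (s | ~r)), 0
2. (~r -> q) | (s | ~r), 1   [<>-rule on 1: fresh world 1, 0R1]
3. s | ~r, 1   [|-rule on 2 (branches; this branch)]
4. ~r, 1   [|-rule on 3 (branches; this branch)]
Accessibility: 0R1

Satisfiable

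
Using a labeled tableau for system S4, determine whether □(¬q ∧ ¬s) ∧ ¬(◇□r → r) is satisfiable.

1. □(¬q ∧ ¬s) ∧ ¬(◇□r → r), 0
2. □(¬q ∧ ¬s), 0
3. ¬(◇□r → r), 0
4. ◇□r, 0
5. ¬r, 0
6. ¬q ∧ ¬s, 0
7. ¬q, 0
8. ¬s, 0
9. □r, 1
10. ¬q ∧ ¬s, 1
11. ¬q, 1
12. ¬s, 1
13. r, 1
Accessibility: 0R0, 0R1, 1R1

Satisfiable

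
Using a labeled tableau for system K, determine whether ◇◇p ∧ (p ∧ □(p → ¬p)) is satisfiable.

Satisfiable (open branch found)

1. ◇◇p ∧ (p ∧ □(p → ¬p)), u
2. ◇◇p, u   [∧-rule on 1]
3. p ∧ □(p → ¬p), u   [∧-rule on 1]
4. p, u   [∧-rule on 3]
5. □(p → ¬p), u   [∧-rule on 3]
6. ◇p, v   [◇-rule on 2: fresh world v, uRv]
7. p → ¬p, v   [□-rule on 5 via uRv]
8. ¬p, v   [→-rule on 7 (branches; this branch)]
9. p, w   [◇-rule on 6: fresh world w, vRw]
Accessibility: uRv, vRw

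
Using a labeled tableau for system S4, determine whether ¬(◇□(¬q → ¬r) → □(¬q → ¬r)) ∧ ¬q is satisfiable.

1. ¬(◇□(¬q → ¬r) → □(¬q → ¬r)) ∧ ¬q, u
2. ¬(◇□(¬q → ¬r) → □(¬q → ¬r)), u
3. ¬q, u
4. ◇□(¬q → ¬r), u
5. ¬□(¬q → ¬r), u
6. □(¬q → ¬r), v
7. ¬q → ¬r, v
8. ¬r, v
9. ¬(¬q → ¬r), w
10. ¬q, w
11. r, w
Accessibility: uRu, uRv, uRw, vRv, wRw

Satisfiable (open branch found)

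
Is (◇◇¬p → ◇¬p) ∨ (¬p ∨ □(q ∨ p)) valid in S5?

Tableau for the negation ¬((◇◇¬p → ◇¬p) ∨ (¬p ∨ □(q ∨ p))):
1. ¬((◇◇¬p → ◇¬p) ∨ (¬p ∨ □(q ∨ p))), u
2. ¬(◇◇¬p → ◇¬p), u   [¬∨-rule on 1]
3. ¬(¬p ∨ □(q ∨ p)), u   [¬∨-rule on 1]
4. ◇◇¬p, u   [¬→-rule on 2]
5. ¬◇¬p, u   [¬→-rule on 2]
6. p, u   [¬∨-rule on 3]
7. ¬□(q ∨ p), u   [¬∨-rule on 3]
8. ◇¬p, v   [◇-rule on 4: fresh world v, uRv]
9. p, v   [¬◇-rule on 5 via uRv]
10. ¬(q ∨ p), w   [¬□-rule on 7: fresh world w, uRw]
11. ¬q, w   [¬∨-rule on 10]
12. ¬p, w   [¬∨-rule on 10]
13. p, w   [¬◇-rule on 5 via uRw]
Accessibility: uRu, uRv, uRw, vRu, vRv, vRw, wRu, wRv, wRw
Branch closes: p and ¬p both at w.
Every branch of the negation's tableau closes; the branch above is one of them.

Valid in S5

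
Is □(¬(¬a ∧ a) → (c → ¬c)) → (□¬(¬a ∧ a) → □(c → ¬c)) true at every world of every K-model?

Tableau for the negation ¬(□(¬(¬a ∧ a) → (c → ¬c)) → (□¬(¬a ∧ a) → □(c → ¬c))):
1. ¬(□(¬(¬a ∧ a) → (c → ¬c)) → (□¬(¬a ∧ a) → □(c → ¬c))), 0
2. □(¬(¬a ∧ a) → (c → ¬c)), 0   [¬→-rule on 1]
3. ¬(□¬(¬a ∧ a) → □(c → ¬c)), 0   [¬→-rule on 1]
4. □¬(¬a ∧ a), 0   [¬→-rule on 3]
5. ¬□(c → ¬c), 0   [¬→-rule on 3]
6. ¬(c → ¬c), 1   [¬□-rule on 5: fresh world 1, 0R1]
7. c, 1   [¬→-rule on 6]
8. ¬(¬a ∧ a) → (c → ¬c), 1   [□-rule on 2 via 0R1]
9. ¬(¬a ∧ a), 1   [□-rule on 4 via 0R1]
10. c → ¬c, 1   [→-rule on 8 (branches; this branch)]
11. ¬a, 1   [¬∧-rule on 9 (branches; this branch)]
12. ¬c, 1   [→-rule on 10 (branches; this branch)]
Accessibility: 0R1
Branch closes: c and ¬c both at 1.
Every branch of the negation's tableau closes; the branch above is one of them.

Yes, valid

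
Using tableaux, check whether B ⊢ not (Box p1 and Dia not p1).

Tableau for the negation Box p1 and Dia not p1:
1. Box p1 and Dia not p1, 0
2. Box p1, 0
3. Dia not p1, 0
4. p1, 0
5. not p1, 1
6. p1, 1
Accessibility: 0R0, 0R1, 1R0, 1R1
Branch closes: p1 and not p1 both at 1.
All branches of the negation close; one closing branch shown above.

Valid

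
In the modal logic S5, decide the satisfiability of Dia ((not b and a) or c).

Satisfiable (open branch found)

1. Dia ((not b and a) or c), 0
2. (not b and a) or c, 1
3. c, 1
Accessibility: 0R0, 0R1, 1R0, 1R1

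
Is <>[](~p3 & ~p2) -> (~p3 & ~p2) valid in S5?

Valid in S5

Tableau for the negation ~(<>[](~p3 & ~p2) -> (~p3 & ~p2)):
1. ~(<>[](~p3 & ~p2) -> (~p3 & ~p2)), 0
2. <>[](~p3 & ~p2), 0
3. ~(~p3 & ~p2), 0
4. p2, 0
5. [](~p3 & ~p2), 1
6. ~p3 & ~p2, 0
7. ~p3, 0
8. ~p2, 0
Accessibility: 0R0, 0R1, 1R0, 1R1
Branch closes: p2 and ~p2 both at 0.
Every branch of the negation's tableau closes; the branch above is one of them.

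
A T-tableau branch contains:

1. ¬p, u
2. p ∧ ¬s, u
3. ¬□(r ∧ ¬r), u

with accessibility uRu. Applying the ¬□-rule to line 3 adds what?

a fresh world v with uRv, and ¬(r ∧ ¬r) at v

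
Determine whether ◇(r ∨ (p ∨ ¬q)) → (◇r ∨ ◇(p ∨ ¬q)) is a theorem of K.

Tableau for the negation ¬(◇(r ∨ (p ∨ ¬q)) → (◇r ∨ ◇(p ∨ ¬q))):
1. ¬(◇(r ∨ (p ∨ ¬q)) → (◇r ∨ ◇(p ∨ ¬q))), u
2. ◇(r ∨ (p ∨ ¬q)), u
3. ¬(◇r ∨ ◇(p ∨ ¬q)), u
4. ¬◇r, u
5. ¬◇(p ∨ ¬q), u
6. r ∨ (p ∨ ¬q), v
7. ¬r, v
8. ¬(p ∨ ¬q), v
9. ¬p, v
10. q, v
11. p ∨ ¬q, v
12. ¬q, v
Accessibility: uRv
Branch closes: q and ¬q both at v.
Every branch of the negation's tableau closes; the branch above is one of them.

Valid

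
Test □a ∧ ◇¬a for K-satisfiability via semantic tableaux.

1. □a ∧ ◇¬a, 0
2. □a, 0   [∧-rule on 1]
3. ◇¬a, 0   [∧-rule on 1]
4. ¬a, 1   [◇-rule on 3: fresh world 1, 0R1]
5. a, 1   [□-rule on 2 via 0R1]
Accessibility: 0R1
Branch closes: a and ¬a both at 1.
(One branch shown.) All branches close.

Unsatisfiable (every branch closes)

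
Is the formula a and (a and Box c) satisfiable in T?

1. a and (a and Box c), w0
2. a, w0
3. a and Box c, w0
4. Box c, w0
5. c, w0
Accessibility: w0Rw0

Yes, satisfiable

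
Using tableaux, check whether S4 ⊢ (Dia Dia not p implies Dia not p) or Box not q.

Tableau for the negation not ((Dia Dia not p implies Dia not p) or Box not q):
1. not ((Dia Dia not p implies Dia not p) or Box not q), w0
2. not (Dia Dia not p implies Dia not p), w0   [neg-or-rule on 1]
3. not Box not q, w0   [neg-or-rule on 1]
4. Dia Dia not p, w0   [neg-implies-rule on 2]
5. not Dia not p, w0   [neg-implies-rule on 2]
6. p, w0   [neg-Dia-rule on 5 via w0Rw0]
7. q, w1   [neg-Box-rule on 3: fresh world w1, w0Rw1]
8. p, w1   [neg-Dia-rule on 5 via w0Rw1]
9. Dia not p, w2   [Dia-rule on 4: fresh world w2, w0Rw2]
10. p, w2   [neg-Dia-rule on 5 via w0Rw2]
11. not p, w3   [Dia-rule on 9: fresh world w3, w2Rw3]
12. p, w3   [neg-Dia-rule on 5 via w0Rw3]
Accessibility: w0Rw0, w0Rw1, w0Rw2, w0Rw3, w1Rw1, w2Rw2, w2Rw3, w3Rw3
Branch closes: p and not p both at w3.
All branches of the negation close; one closing branch shown above.

Valid in S4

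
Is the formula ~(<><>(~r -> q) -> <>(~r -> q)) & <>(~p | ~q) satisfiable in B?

1. ~(<><>(~r -> q) -> <>(~r -> q)) & <>(~p | ~q), w0
2. ~(<><>(~r -> q) -> <>(~r -> q)), w0
3. <>(~p | ~q), w0
4. <><>(~r -> q), w0
5. ~<>(~r -> q), w0
6. ~(~r -> q), w0
7. ~r, w0
8. ~q, w0
9. ~p | ~q, w1
10. ~(~r -> q), w1
11. ~r, w1
12. ~q, w1
13. <>(~r -> q), w2
14. ~(~r -> q), w2
15. ~r, w2
16. ~q, w2
17. ~r -> q, w3
18. q, w3
Accessibility: w0Rw0, w0Rw1, w0Rw2, w1Rw0, w1Rw1, w2Rw0, w2Rw2, w2Rw3, w3Rw2, w3Rw3

Yes, satisfiable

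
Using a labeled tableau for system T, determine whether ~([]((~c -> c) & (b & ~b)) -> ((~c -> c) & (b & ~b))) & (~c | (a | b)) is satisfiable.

1. ~([]((~c -> c) & (b & ~b)) -> ((~c -> c) & (b & ~b))) & (~c | (a | b)), w0
2. ~([]((~c -> c) & (b & ~b)) -> ((~c -> c) & (b & ~b))), w0
3. ~c | (a | b), w0
4. []((~c -> c) & (b & ~b)), w0
5. ~((~c -> c) & (b & ~b)), w0
6. (~c -> c) & (b & ~b), w0
7. ~c -> c, w0
8. b & ~b, w0
9. b, w0
10. ~b, w0
Accessibility: w0Rw0
Branch closes: b and ~b both at w0.
Every branch closes; the branch above is one of them.

Unsatisfiable (every branch closes)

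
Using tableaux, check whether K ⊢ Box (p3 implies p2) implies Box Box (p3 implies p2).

Not valid

Tableau for the negation not (Box (p3 implies p2) implies Box Box (p3 implies p2)):
1. not (Box (p3 implies p2) implies Box Box (p3 implies p2)), w0
2. Box (p3 implies p2), w0
3. not Box Box (p3 implies p2), w0
4. not Box (p3 implies p2), w1
5. p3 implies p2, w1
6. p2, w1
7. not (p3 implies p2), w2
8. p3, w2
9. not p2, w2
Accessibility: w0Rw1, w1Rw2
The negation has an open branch (countermodel exists).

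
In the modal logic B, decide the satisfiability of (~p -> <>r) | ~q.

Satisfiable

1. (~p -> <>r) | ~q, 0
2. ~q, 0   [|-rule on 1 (branches; this branch)]
Accessibility: 0R0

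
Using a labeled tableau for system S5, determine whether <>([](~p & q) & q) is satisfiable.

Yes, satisfiable

1. <>([](~p & q) & q), u
2. [](~p & q) & q, v   [<>-rule on 1: fresh world v, uRv]
3. [](~p & q), v   [&-rule on 2]
4. q, v   [&-rule on 2]
5. ~p & q, u   [[]-rule on 3 via vRu]
6. ~p, u   [&-rule on 5]
7. q, u   [&-rule on 5]
8. ~p & q, v   [[]-rule on 3 via vRv]
9. ~p, v   [&-rule on 8]
Accessibility: uRu, uRv, vRu, vRv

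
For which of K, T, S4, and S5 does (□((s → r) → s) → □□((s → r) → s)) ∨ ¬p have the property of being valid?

S4, S5

S4-tableau for the negation ¬((□((s → r) → s) → □□((s → r) → s)) ∨ ¬p):
1. ¬((□((s → r) → s) → □□((s → r) → s)) ∨ ¬p), u
2. ¬(□((s → r) → s) → □□((s → r) → s)), u
3. p, u
4. □((s → r) → s), u
5. ¬□□((s → r) → s), u
6. (s → r) → s, u
7. ¬(s → r), u
8. s, u
9. ¬r, u
10. ¬□((s → r) → s), v
11. (s → r) → s, v
12. ¬(s → r), v
13. s, v
14. ¬r, v
15. ¬((s → r) → s), w
16. s → r, w
17. ¬s, w
18. (s → r) → s, w
19. r, w
20. ¬(s → r), w
21. s, w
22. ¬r, w
Accessibility: uRu, uRv, uRw, vRv, vRw, wRw
Branch closes: s and ¬s both at w.
Every branch closes (one shown): valid in S4, hence also in S5 (every theorem of S4 is a theorem of S5).
T-tableau for the negation ¬((□((s → r) → s) → □□((s → r) → s)) ∨ ¬p):
1. ¬((□((s → r) → s) → □□((s → r) → s)) ∨ ¬p), u
2. ¬(□((s → r) → s) → □□((s → r) → s)), u
3. p, u
4. □((s → r) → s), u
5. ¬□□((s → r) → s), u
6. (s → r) → s, u
7. s, u
8. ¬□((s → r) → s), v
9. (s → r) → s, v
10. s, v
11. ¬((s → r) → s), w
12. s → r, w
13. ¬s, w
14. r, w
Accessibility: uRu, uRv, vRv, vRw, wRw
Complete open branch: countermodel on a T-frame, so not valid in T, nor in K (the same frame is also a K-frame).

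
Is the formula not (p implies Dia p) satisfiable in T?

1. not (p implies Dia p), u
2. p, u
3. not Dia p, u
4. not p, u
Accessibility: uRu
Branch closes: p and not p both at u.
Every branch closes; the branch above is one of them.

Unsatisfiable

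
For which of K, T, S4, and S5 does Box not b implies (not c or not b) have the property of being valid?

K-tableau for the negation not (Box not b implies (not c or not b)):
1. not (Box not b implies (not c or not b)), 0
2. Box not b, 0   [neg-implies-rule on 1]
3. not (not c or not b), 0   [neg-implies-rule on 1]
4. c, 0   [neg-or-rule on 3]
5. b, 0   [neg-or-rule on 3]
Complete open branch: countermodel on a K-frame, so not valid in K.
T-tableau for the negation not (Box not b implies (not c or not b)):
1. not (Box not b implies (not c or not b)), 0
2. Box not b, 0   [neg-implies-rule on 1]
3. not (not c or not b), 0   [neg-implies-rule on 1]
4. c, 0   [neg-or-rule on 3]
5. b, 0   [neg-or-rule on 3]
6. not b, 0   [Box-rule on 2 via 0R0]
Accessibility: 0R0
Branch closes: b and not b both at 0.
Every branch closes (one shown): valid in T, hence also in S4, S5 (every theorem of T is a theorem of S4 and S5).

T, S4, S5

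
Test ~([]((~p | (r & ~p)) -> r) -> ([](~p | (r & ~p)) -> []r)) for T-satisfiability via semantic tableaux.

1. ~([]((~p | (r & ~p)) -> r) -> ([](~p | (r & ~p)) -> []r)), u
2. []((~p | (r & ~p)) -> r), u
3. ~([](~p | (r & ~p)) -> []r), u
4. [](~p | (r & ~p)), u
5. ~[]r, u
6. (~p | (r & ~p)) -> r, u
7. ~p | (r & ~p), u
8. r, u
9. r & ~p, u
10. ~p, u
11. ~r, v
12. (~p | (r & ~p)) -> r, v
13. ~p | (r & ~p), v
14. ~(~p | (r & ~p)), v
15. p, v
16. ~(r & ~p), v
17. r & ~p, v
18. r, v
19. ~p, v
Accessibility: uRu, uRv, vRv
Branch closes: r and ~r both at v.
(One branch shown.) All branches close.

Unsatisfiable (every branch closes)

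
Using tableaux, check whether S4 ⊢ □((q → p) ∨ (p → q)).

Valid in S4

Tableau for the negation ¬□((q → p) ∨ (p → q)):
1. ¬□((q → p) ∨ (p → q)), w0
2. ¬((q → p) ∨ (p → q)), w1
3. ¬(q → p), w1
4. ¬(p → q), w1
5. q, w1
6. ¬p, w1
7. p, w1
8. ¬q, w1
Accessibility: w0Rw0, w0Rw1, w1Rw1
Branch closes: p and ¬p both at w1.
All branches of the negation close; one closing branch shown above.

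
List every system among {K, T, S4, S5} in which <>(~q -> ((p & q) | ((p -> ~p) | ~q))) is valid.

T, S4, S5

K-tableau for the negation ~<>(~q -> ((p & q) | ((p -> ~p) | ~q))):
1. ~<>(~q -> ((p & q) | ((p -> ~p) | ~q))), 0
Complete open branch: countermodel on a K-frame, so not valid in K.
T-tableau for the negation ~<>(~q -> ((p & q) | ((p -> ~p) | ~q))):
1. ~<>(~q -> ((p & q) | ((p -> ~p) | ~q))), 0
2. ~(~q -> ((p & q) | ((p -> ~p) | ~q))), 0
3. ~q, 0
4. ~((p & q) | ((p -> ~p) | ~q)), 0
5. ~(p & q), 0
6. ~((p -> ~p) | ~q), 0
7. ~(p -> ~p), 0
8. q, 0
Accessibility: 0R0
Branch closes: q and ~q both at 0.
Every branch closes (one shown): valid in T, hence also in S4, S5 (every theorem of T is a theorem of S4 and S5).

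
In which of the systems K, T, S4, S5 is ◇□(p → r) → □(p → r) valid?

S5-tableau for the negation ¬(◇□(p → r) → □(p → r)):
1. ¬(◇□(p → r) → □(p → r)), w0
2. ◇□(p → r), w0
3. ¬□(p → r), w0
4. □(p → r), w1
5. p → r, w0
6. p → r, w1
7. r, w0
8. r, w1
9. ¬(p → r), w2
10. p, w2
11. ¬r, w2
12. p → r, w2
13. r, w2
Accessibility: w0Rw0, w0Rw1, w0Rw2, w1Rw0, w1Rw1, w1Rw2, w2Rw0, w2Rw1, w2Rw2
Branch closes: r and ¬r both at w2.
Every branch closes (one shown): valid in S5.
S4-tableau for the negation ¬(◇□(p → r) → □(p → r)):
1. ¬(◇□(p → r) → □(p → r)), w0
2. ◇□(p → r), w0
3. ¬□(p → r), w0
4. □(p → r), w1
5. p → r, w1
6. r, w1
7. ¬(p → r), w2
8. p, w2
9. ¬r, w2
Accessibility: w0Rw0, w0Rw1, w0Rw2, w1Rw1, w2Rw2
Complete open branch: countermodel on an S4-frame, so not valid in S4, nor in K, T (the same frame is also a K-frame and a T-frame).

S5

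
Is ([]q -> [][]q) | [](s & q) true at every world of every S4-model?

Valid

Tableau for the negation ~(([]q -> [][]q) | [](s & q)):
1. ~(([]q -> [][]q) | [](s & q)), u
2. ~([]q -> [][]q), u   [~|-rule on 1]
3. ~[](s & q), u   [~|-rule on 1]
4. []q, u   [~->-rule on 2]
5. ~[][]q, u   [~->-rule on 2]
6. q, u   [[]-rule on 4 via uRu]
7. ~(s & q), v   [~[]-rule on 3: fresh world v, uRv]
8. q, v   [[]-rule on 4 via uRv]
9. ~s, v   [~&-rule on 7 (branches; this branch)]
10. ~[]q, w   [~[]-rule on 5: fresh world w, uRw]
11. q, w   [[]-rule on 4 via uRw]
12. ~q, x   [~[]-rule on 10: fresh world x, wRx]
13. q, x   [[]-rule on 4 via uRx]
Accessibility: uRu, uRv, uRw, uRx, vRv, wRw, wRx, xRx
Branch closes: q and ~q both at x.
Every branch of the negation's tableau closes; the branch above is one of them.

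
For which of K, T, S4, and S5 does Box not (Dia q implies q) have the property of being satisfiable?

T-tableau for the formula:
1. Box not (Dia q implies q), u
2. not (Dia q implies q), u
3. Dia q, u
4. not q, u
5. q, v
6. not (Dia q implies q), v
7. Dia q, v
8. not q, v
Accessibility: uRu, uRv, vRv
Branch closes: q and not q both at v.
Every branch closes (one shown): unsatisfiable in T, hence also in S4, S5 (every S4/S5-frame is a T-frame).
K-tableau for the formula:
1. Box not (Dia q implies q), u
Complete open branch: satisfiable in K.

K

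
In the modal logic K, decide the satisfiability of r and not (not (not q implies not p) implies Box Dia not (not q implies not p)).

1. r and not (not (not q implies not p) implies Box Dia not (not q implies not p)), u
2. r, u   [and-rule on 1]
3. not (not (not q implies not p) implies Box Dia not (not q implies not p)), u   [and-rule on 1]
4. not (not q implies not p), u   [neg-implies-rule on 3]
5. not Box Dia not (not q implies not p), u   [neg-implies-rule on 3]
6. not q, u   [neg-implies-rule on 4]
7. p, u   [neg-implies-rule on 4]
8. not Dia not (not q implies not p), v   [neg-Box-rule on 5: fresh world v, uRv]
Accessibility: uRv

Yes, satisfiable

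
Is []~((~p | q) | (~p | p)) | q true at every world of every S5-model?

Invalid (countermodel exists)

Tableau for the negation ~([]~((~p | q) | (~p | p)) | q):
1. ~([]~((~p | q) | (~p | p)) | q), 0
2. ~[]~((~p | q) | (~p | p)), 0
3. ~q, 0
4. (~p | q) | (~p | p), 1
5. ~p | p, 1
6. p, 1
Accessibility: 0R0, 0R1, 1R0, 1R1
The negation has an open branch (countermodel exists).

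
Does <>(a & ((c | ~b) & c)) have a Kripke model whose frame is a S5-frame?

Satisfiable

1. <>(a & ((c | ~b) & c)), 0
2. a & ((c | ~b) & c), 1
3. a, 1
4. (c | ~b) & c, 1
5. c | ~b, 1
6. c, 1
7. ~b, 1
Accessibility: 0R0, 0R1, 1R0, 1R1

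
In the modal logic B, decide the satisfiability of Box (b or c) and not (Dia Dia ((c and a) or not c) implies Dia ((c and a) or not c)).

Yes, satisfiable

1. Box (b or c) and not (Dia Dia ((c and a) or not c) implies Dia ((c and a) or not c)), u
2. Box (b or c), u   [and-rule on 1]
3. not (Dia Dia ((c and a) or not c) implies Dia ((c and a) or not c)), u   [and-rule on 1]
4. Dia Dia ((c and a) or not c), u   [neg-implies-rule on 3]
5. not Dia ((c and a) or not c), u   [neg-implies-rule on 3]
6. b or c, u   [Box-rule on 2 via uRu]
7. not ((c and a) or not c), u   [neg-Dia-rule on 5 via uRu]
8. not (c and a), u   [neg-or-rule on 7]
9. c, u   [neg-or-rule on 7]
10. not a, u   [neg-and-rule on 8 (branches; this branch)]
11. Dia ((c and a) or not c), v   [Dia-rule on 4: fresh world v, uRv]
12. b or c, v   [Box-rule on 2 via uRv]
13. not ((c and a) or not c), v   [neg-Dia-rule on 5 via uRv]
14. not (c and a), v   [neg-or-rule on 13]
15. c, v   [neg-or-rule on 13]
16. not a, v   [neg-and-rule on 14 (branches; this branch)]
17. (c and a) or not c, w   [Dia-rule on 11: fresh world w, vRw]
18. not c, w   [or-rule on 17 (branches; this branch)]
Accessibility: uRu, uRv, vRu, vRv, vRw, wRv, wRw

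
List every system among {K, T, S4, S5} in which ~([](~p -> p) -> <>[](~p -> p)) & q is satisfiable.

T-tableau for the formula:
1. ~([](~p -> p) -> <>[](~p -> p)) & q, 0
2. ~([](~p -> p) -> <>[](~p -> p)), 0
3. q, 0
4. [](~p -> p), 0
5. ~<>[](~p -> p), 0
6. ~p -> p, 0
7. ~[](~p -> p), 0
8. p, 0
9. ~(~p -> p), 1
10. ~p, 1
11. ~p -> p, 1
12. ~[](~p -> p), 1
13. p, 1
Accessibility: 0R0, 0R1, 1R1
Branch closes: p and ~p both at 1.
Every branch closes (one shown): unsatisfiable in T, hence also in S4, S5 (every S4/S5-frame is a T-frame).
K-tableau for the formula:
1. ~([](~p -> p) -> <>[](~p -> p)) & q, 0
2. ~([](~p -> p) -> <>[](~p -> p)), 0
3. q, 0
4. [](~p -> p), 0
5. ~<>[](~p -> p), 0
Complete open branch: satisfiable in K.

K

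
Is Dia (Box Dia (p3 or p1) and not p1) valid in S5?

No, not valid

Tableau for the negation not Dia (Box Dia (p3 or p1) and not p1):
1. not Dia (Box Dia (p3 or p1) and not p1), 0
2. not (Box Dia (p3 or p1) and not p1), 0
3. p1, 0
Accessibility: 0R0
The negation has an open branch (countermodel exists).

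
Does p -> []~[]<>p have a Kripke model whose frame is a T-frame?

1. p -> []~[]<>p, 0
2. []~[]<>p, 0
3. ~[]<>p, 0
4. ~<>p, 1
5. ~[]<>p, 1
6. ~p, 1
7. ~<>p, 2
8. ~p, 2
Accessibility: 0R0, 0R1, 1R1, 1R2, 2R2

Satisfiable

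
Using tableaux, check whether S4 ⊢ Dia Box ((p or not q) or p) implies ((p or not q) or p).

Tableau for the negation not (Dia Box ((p or not q) or p) implies ((p or not q) or p)):
1. not (Dia Box ((p or not q) or p) implies ((p or not q) or p)), 0
2. Dia Box ((p or not q) or p), 0
3. not ((p or not q) or p), 0
4. not (p or not q), 0
5. not p, 0
6. q, 0
7. Box ((p or not q) or p), 1
8. (p or not q) or p, 1
9. p, 1
Accessibility: 0R0, 0R1, 1R1
The negation has an open branch (countermodel exists).

No, not valid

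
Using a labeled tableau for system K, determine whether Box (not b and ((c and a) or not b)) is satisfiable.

1. Box (not b and ((c and a) or not b)), w0

Satisfiable (open branch found)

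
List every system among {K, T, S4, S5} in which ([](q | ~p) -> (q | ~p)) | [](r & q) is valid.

K-tableau for the negation ~(([](q | ~p) -> (q | ~p)) | [](r & q)):
1. ~(([](q | ~p) -> (q | ~p)) | [](r & q)), u
2. ~([](q | ~p) -> (q | ~p)), u
3. ~[](r & q), u
4. [](q | ~p), u
5. ~(q | ~p), u
6. ~q, u
7. p, u
8. ~(r & q), v
9. q | ~p, v
10. ~q, v
11. ~p, v
Accessibility: uRv
Complete open branch: countermodel on a K-frame, so not valid in K.
T-tableau for the negation ~(([](q | ~p) -> (q | ~p)) | [](r & q)):
1. ~(([](q | ~p) -> (q | ~p)) | [](r & q)), u
2. ~([](q | ~p) -> (q | ~p)), u
3. ~[](r & q), u
4. [](q | ~p), u
5. ~(q | ~p), u
6. ~q, u
7. p, u
8. q | ~p, u
9. ~p, u
Accessibility: uRu
Branch closes: p and ~p both at u.
Every branch closes (one shown): valid in T, hence also in S4, S5 (every theorem of T is a theorem of S4 and S5).

T, S4, S5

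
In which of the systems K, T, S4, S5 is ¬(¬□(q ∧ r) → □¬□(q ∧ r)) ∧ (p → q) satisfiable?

S5-tableau for the formula:
1. ¬(¬□(q ∧ r) → □¬□(q ∧ r)) ∧ (p → q), 0
2. ¬(¬□(q ∧ r) → □¬□(q ∧ r)), 0
3. p → q, 0
4. ¬□(q ∧ r), 0
5. ¬□¬□(q ∧ r), 0
6. q, 0
7. ¬(q ∧ r), 1
8. ¬r, 1
9. □(q ∧ r), 2
10. q ∧ r, 0
11. r, 0
12. q ∧ r, 1
13. q, 1
14. r, 1
Accessibility: 0R0, 0R1, 0R2, 1R0, 1R1, 1R2, 2R0, 2R1, 2R2
Branch closes: r and ¬r both at 1.
Every branch closes (one shown): unsatisfiable in S5.
S4-tableau for the formula:
1. ¬(¬□(q ∧ r) → □¬□(q ∧ r)) ∧ (p → q), 0
2. ¬(¬□(q ∧ r) → □¬□(q ∧ r)), 0
3. p → q, 0
4. ¬□(q ∧ r), 0
5. ¬□¬□(q ∧ r), 0
6. q, 0
7. ¬(q ∧ r), 1
8. ¬r, 1
9. □(q ∧ r), 2
10. q ∧ r, 2
11. q, 2
12. r, 2
Accessibility: 0R0, 0R1, 0R2, 1R1, 2R2
Complete open branch: satisfiable in S4, hence also in K, T (this S4-model is also a K-model and a T-model).

K, T, S4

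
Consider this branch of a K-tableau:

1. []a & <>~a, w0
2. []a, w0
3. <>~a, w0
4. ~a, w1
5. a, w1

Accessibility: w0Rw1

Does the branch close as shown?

Closed

Both a and ~a appear at w1.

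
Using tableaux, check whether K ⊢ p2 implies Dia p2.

Not valid

Tableau for the negation not (p2 implies Dia p2):
1. not (p2 implies Dia p2), u
2. p2, u   [neg-implies-rule on 1]
3. not Dia p2, u   [neg-implies-rule on 1]
The negation has an open branch (countermodel exists).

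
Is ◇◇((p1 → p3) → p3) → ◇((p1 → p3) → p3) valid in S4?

Valid

Tableau for the negation ¬(◇◇((p1 → p3) → p3) → ◇((p1 → p3) → p3)):
1. ¬(◇◇((p1 → p3) → p3) → ◇((p1 → p3) → p3)), u
2. ◇◇((p1 → p3) → p3), u   [¬→-rule on 1]
3. ¬◇((p1 → p3) → p3), u   [¬→-rule on 1]
4. ¬((p1 → p3) → p3), u   [¬◇-rule on 3 via uRu]
5. p1 → p3, u   [¬→-rule on 4]
6. ¬p3, u   [¬→-rule on 4]
7. ¬p1, u   [→-rule on 5 (branches; this branch)]
8. ◇((p1 → p3) → p3), v   [◇-rule on 2: fresh world v, uRv]
9. ¬((p1 → p3) → p3), v   [¬◇-rule on 3 via uRv]
10. p1 → p3, v   [¬→-rule on 9]
11. ¬p3, v   [¬→-rule on 9]
12. ¬p1, v   [→-rule on 10 (branches; this branch)]
13. (p1 → p3) → p3, w   [◇-rule on 8: fresh world w, vRw]
14. ¬((p1 → p3) → p3), w   [¬◇-rule on 3 via uRw]
15. p1 → p3, w   [¬→-rule on 14]
16. ¬p3, w   [¬→-rule on 14]
17. ¬(p1 → p3), w   [→-rule on 13 (branches; this branch)]
18. p1, w   [¬→-rule on 17]
19. p3, w   [→-rule on 15 (branches; this branch)]
Accessibility: uRu, uRv, uRw, vRv, vRw, wRw
Branch closes: p3 and ¬p3 both at w.
Every branch of the negation's tableau closes; the branch above is one of them.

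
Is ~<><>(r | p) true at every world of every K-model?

Tableau for the negation <><>(r | p):
1. <><>(r | p), w0
2. <>(r | p), w1   [<>-rule on 1: fresh world w1, w0Rw1]
3. r | p, w2   [<>-rule on 2: fresh world w2, w1Rw2]
4. p, w2   [|-rule on 3 (branches; this branch)]
Accessibility: w0Rw1, w1Rw2
The negation has an open branch (countermodel exists).

Not valid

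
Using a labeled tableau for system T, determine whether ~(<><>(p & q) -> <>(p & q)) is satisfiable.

1. ~(<><>(p & q) -> <>(p & q)), u
2. <><>(p & q), u
3. ~<>(p & q), u
4. ~(p & q), u
5. ~q, u
6. <>(p & q), v
7. ~(p & q), v
8. ~q, v
9. p & q, w
10. p, w
11. q, w
Accessibility: uRu, uRv, vRv, vRw, wRw

Satisfiable (open branch found)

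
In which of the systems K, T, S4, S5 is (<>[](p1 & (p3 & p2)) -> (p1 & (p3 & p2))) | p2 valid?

S4-tableau for the negation ~((<>[](p1 & (p3 & p2)) -> (p1 & (p3 & p2))) | p2):
1. ~((<>[](p1 & (p3 & p2)) -> (p1 & (p3 & p2))) | p2), 0
2. ~(<>[](p1 & (p3 & p2)) -> (p1 & (p3 & p2))), 0   [~|-rule on 1]
3. ~p2, 0   [~|-rule on 1]
4. <>[](p1 & (p3 & p2)), 0   [~->-rule on 2]
5. ~(p1 & (p3 & p2)), 0   [~->-rule on 2]
6. ~(p3 & p2), 0   [~&-rule on 5 (branches; this branch)]
7. [](p1 & (p3 & p2)), 1   [<>-rule on 4: fresh world 1, 0R1]
8. p1 & (p3 & p2), 1   [[]-rule on 7 via 1R1]
9. p1, 1   [&-rule on 8]
10. p3 & p2, 1   [&-rule on 8]
11. p3, 1   [&-rule on 10]
12. p2, 1   [&-rule on 10]
Accessibility: 0R0, 0R1, 1R1
Complete open branch: countermodel on an S4-frame, so not valid in S4, nor in K, T (the same frame is also a K-frame and a T-frame).
S5-tableau for the negation ~((<>[](p1 & (p3 & p2)) -> (p1 & (p3 & p2))) | p2):
1. ~((<>[](p1 & (p3 & p2)) -> (p1 & (p3 & p2))) | p2), 0
2. ~(<>[](p1 & (p3 & p2)) -> (p1 & (p3 & p2))), 0   [~|-rule on 1]
3. ~p2, 0   [~|-rule on 1]
4. <>[](p1 & (p3 & p2)), 0   [~->-rule on 2]
5. ~(p1 & (p3 & p2)), 0   [~->-rule on 2]
6. ~(p3 & p2), 0   [~&-rule on 5 (branches; this branch)]
7. [](p1 & (p3 & p2)), 1   [<>-rule on 4: fresh world 1, 0R1]
8. p1 & (p3 & p2), 0   [[]-rule on 7 via 1R0]
9. p1, 0   [&-rule on 8]
10. p3 & p2, 0   [&-rule on 8]
11. p3, 0   [&-rule on 10]
12. p2, 0   [&-rule on 10]
Accessibility: 0R0, 0R1, 1R0, 1R1
Branch closes: p2 and ~p2 both at 0.
Every branch closes (one shown): valid in S5.

S5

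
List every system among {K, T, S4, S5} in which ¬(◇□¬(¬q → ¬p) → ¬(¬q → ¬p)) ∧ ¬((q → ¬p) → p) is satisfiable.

S4-tableau for the formula:
1. ¬(◇□¬(¬q → ¬p) → ¬(¬q → ¬p)) ∧ ¬((q → ¬p) → p), 0
2. ¬(◇□¬(¬q → ¬p) → ¬(¬q → ¬p)), 0
3. ¬((q → ¬p) → p), 0
4. ◇□¬(¬q → ¬p), 0
5. ¬q → ¬p, 0
6. q → ¬p, 0
7. ¬p, 0
8. □¬(¬q → ¬p), 1
9. ¬(¬q → ¬p), 1
10. ¬q, 1
11. p, 1
Accessibility: 0R0, 0R1, 1R1
Complete open branch: satisfiable in S4, hence also in K, T (this S4-model is also a K-model and a T-model).
S5-tableau for the formula:
1. ¬(◇□¬(¬q → ¬p) → ¬(¬q → ¬p)) ∧ ¬((q → ¬p) → p), 0
2. ¬(◇□¬(¬q → ¬p) → ¬(¬q → ¬p)), 0
3. ¬((q → ¬p) → p), 0
4. ◇□¬(¬q → ¬p), 0
5. ¬q → ¬p, 0
6. q → ¬p, 0
7. ¬p, 0
8. □¬(¬q → ¬p), 1
9. ¬(¬q → ¬p), 0
10. ¬q, 0
11. p, 0
Accessibility: 0R0, 0R1, 1R0, 1R1
Branch closes: p and ¬p both at 0.
Every branch closes (one shown): unsatisfiable in S5.

K, T, S4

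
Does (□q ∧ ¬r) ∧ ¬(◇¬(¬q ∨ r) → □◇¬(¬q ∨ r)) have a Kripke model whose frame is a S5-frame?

1. (□q ∧ ¬r) ∧ ¬(◇¬(¬q ∨ r) → □◇¬(¬q ∨ r)), u
2. □q ∧ ¬r, u   [∧-rule on 1]
3. ¬(◇¬(¬q ∨ r) → □◇¬(¬q ∨ r)), u   [∧-rule on 1]
4. □q, u   [∧-rule on 2]
5. ¬r, u   [∧-rule on 2]
6. ◇¬(¬q ∨ r), u   [¬→-rule on 3]
7. ¬□◇¬(¬q ∨ r), u   [¬→-rule on 3]
8. q, u   [□-rule on 4 via uRu]
9. ¬(¬q ∨ r), v   [◇-rule on 6: fresh world v, uRv]
10. q, v   [¬∨-rule on 9]
11. ¬r, v   [¬∨-rule on 9]
12. ¬◇¬(¬q ∨ r), w   [¬□-rule on 7: fresh world w, uRw]
13. q, w   [□-rule on 4 via uRw]
14. ¬q ∨ r, u   [¬◇-rule on 12 via wRu]
15. ¬q ∨ r, v   [¬◇-rule on 12 via wRv]
16. ¬q ∨ r, w   [¬◇-rule on 12 via wRw]
17. r, u   [∨-rule on 14 (branches; this branch)]
Accessibility: uRu, uRv, uRw, vRu, vRv, vRw, wRu, wRv, wRw
Branch closes: r and ¬r both at u.
(One branch shown.) All branches close.

Unsatisfiable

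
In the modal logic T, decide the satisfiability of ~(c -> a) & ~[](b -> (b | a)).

Unsatisfiable (every branch closes)

1. ~(c -> a) & ~[](b -> (b | a)), 0
2. ~(c -> a), 0
3. ~[](b -> (b | a)), 0
4. c, 0
5. ~a, 0
6. ~(b -> (b | a)), 1
7. b, 1
8. ~(b | a), 1
9. ~b, 1
10. ~a, 1
Accessibility: 0R0, 0R1, 1R1
Branch closes: b and ~b both at 1.
Every branch closes; the branch above is one of them.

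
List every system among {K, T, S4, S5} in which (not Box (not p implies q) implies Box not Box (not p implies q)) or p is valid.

S5-tableau for the negation not ((not Box (not p implies q) implies Box not Box (not p implies q)) or p):
1. not ((not Box (not p implies q) implies Box not Box (not p implies q)) or p), 0
2. not (not Box (not p implies q) implies Box not Box (not p implies q)), 0   [neg-or-rule on 1]
3. not p, 0   [neg-or-rule on 1]
4. not Box (not p implies q), 0   [neg-implies-rule on 2]
5. not Box not Box (not p implies q), 0   [neg-implies-rule on 2]
6. not (not p implies q), 1   [neg-Box-rule on 4: fresh world 1, 0R1]
7. not p, 1   [neg-implies-rule on 6]
8. not q, 1   [neg-implies-rule on 6]
9. Box (not p implies q), 2   [neg-Box-rule on 5: fresh world 2, 0R2]
10. not p implies q, 0   [Box-rule on 9 via 2R0]
11. not p implies q, 1   [Box-rule on 9 via 2R1]
12. not p implies q, 2   [Box-rule on 9 via 2R2]
13. q, 0   [implies-rule on 10 (branches; this branch)]
14. q, 1   [implies-rule on 11 (branches; this branch)]
Accessibility: 0R0, 0R1, 0R2, 1R0, 1R1, 1R2, 2R0, 2R1, 2R2
Branch closes: q and not q both at 1.
Every branch closes (one shown): valid in S5.
S4-tableau for the negation not ((not Box (not p implies q) implies Box not Box (not p implies q)) or p):
1. not ((not Box (not p implies q) implies Box not Box (not p implies q)) or p), 0
2. not (not Box (not p implies q) implies Box not Box (not p implies q)), 0   [neg-or-rule on 1]
3. not p, 0   [neg-or-rule on 1]
4. not Box (not p implies q), 0   [neg-implies-rule on 2]
5. not Box not Box (not p implies q), 0   [neg-implies-rule on 2]
6. not (not p implies q), 1   [neg-Box-rule on 4: fresh world 1, 0R1]
7. not p, 1   [neg-implies-rule on 6]
8. not q, 1   [neg-implies-rule on 6]
9. Box (not p implies q), 2   [neg-Box-rule on 5: fresh world 2, 0R2]
10. not p implies q, 2   [Box-rule on 9 via 2R2]
11. q, 2   [implies-rule on 10 (branches; this branch)]
Accessibility: 0R0, 0R1, 0R2, 1R1, 2R2
Complete open branch: countermodel on an S4-frame, so not valid in S4, nor in K, T (the same frame is also a K-frame and a T-frame).

S5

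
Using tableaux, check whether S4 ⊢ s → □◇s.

Tableau for the negation ¬(s → □◇s):
1. ¬(s → □◇s), u
2. s, u
3. ¬□◇s, u
4. ¬◇s, v
5. ¬s, v
Accessibility: uRu, uRv, vRv
The negation has an open branch (countermodel exists).

Not valid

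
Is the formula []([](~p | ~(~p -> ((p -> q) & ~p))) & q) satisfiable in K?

1. []([](~p | ~(~p -> ((p -> q) & ~p))) & q), w0

Satisfiable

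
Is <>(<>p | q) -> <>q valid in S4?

Invalid (countermodel exists)

Tableau for the negation ~(<>(<>p | q) -> <>q):
1. ~(<>(<>p | q) -> <>q), w0
2. <>(<>p | q), w0   [~->-rule on 1]
3. ~<>q, w0   [~->-rule on 1]
4. ~q, w0   [~<>-rule on 3 via w0Rw0]
5. <>p | q, w1   [<>-rule on 2: fresh world w1, w0Rw1]
6. ~q, w1   [~<>-rule on 3 via w0Rw1]
7. <>p, w1   [|-rule on 5 (branches; this branch)]
8. p, w2   [<>-rule on 7: fresh world w2, w1Rw2]
9. ~q, w2   [~<>-rule on 3 via w0Rw2]
Accessibility: w0Rw0, w0Rw1, w0Rw2, w1Rw1, w1Rw2, w2Rw2
The negation has an open branch (countermodel exists).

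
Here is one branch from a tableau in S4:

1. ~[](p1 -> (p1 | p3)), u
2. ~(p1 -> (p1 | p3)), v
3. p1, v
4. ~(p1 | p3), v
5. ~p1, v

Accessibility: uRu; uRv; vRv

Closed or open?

Closed

Both p1 and ~p1 appear at v.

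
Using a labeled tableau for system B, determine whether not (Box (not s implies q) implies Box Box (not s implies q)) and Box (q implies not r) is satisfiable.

1. not (Box (not s implies q) implies Box Box (not s implies q)) and Box (q implies not r), w0
2. not (Box (not s implies q) implies Box Box (not s implies q)), w0
3. Box (q implies not r), w0
4. Box (not s implies q), w0
5. not Box Box (not s implies q), w0
6. q implies not r, w0
7. not s implies q, w0
8. not r, w0
9. q, w0
10. not Box (not s implies q), w1
11. q implies not r, w1
12. not s implies q, w1
13. not r, w1
14. q, w1
15. not (not s implies q), w2
16. not s, w2
17. not q, w2
Accessibility: w0Rw0, w0Rw1, w1Rw0, w1Rw1, w1Rw2, w2Rw1, w2Rw2

Yes, satisfiable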